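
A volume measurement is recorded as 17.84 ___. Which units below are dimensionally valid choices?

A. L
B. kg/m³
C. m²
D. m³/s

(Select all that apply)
A

volume has SI base units: m^3

Checking each option against m^3:
  A. L: ✓ matches
  B. kg/m³: ✗ does not match
  C. m²: ✗ does not match
  D. m³/s: ✗ does not match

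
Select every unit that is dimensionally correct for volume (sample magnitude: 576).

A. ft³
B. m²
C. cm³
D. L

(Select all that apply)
A, C, D

volume has SI base units: m^3

Checking each option against m^3:
  A. ft³: ✓ matches
  B. m²: ✗ does not match
  C. cm³: ✓ matches
  D. L: ✓ matches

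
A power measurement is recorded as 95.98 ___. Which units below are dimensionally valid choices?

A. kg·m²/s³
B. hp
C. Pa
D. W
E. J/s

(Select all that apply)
A, B, D, E

power has SI base units: kg * m^2 / s^3

Checking each option against kg * m^2 / s^3:
  A. kg·m²/s³: ✓ matches
  B. hp: ✓ matches
  C. Pa: ✗ does not match
  D. W: ✓ matches
  E. J/s: ✓ matches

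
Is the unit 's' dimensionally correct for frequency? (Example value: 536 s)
No

frequency has SI base units: 1 / s
s does NOT reduce to 1 / s; a valid unit for frequency would be e.g. Hz.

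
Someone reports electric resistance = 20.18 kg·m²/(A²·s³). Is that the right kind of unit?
Yes

electric resistance has SI base units: kg * m^2 / (A^2 * s^3)
kg·m²/(A²·s³) reduces to the same SI base units, so it is a valid unit for electric resistance.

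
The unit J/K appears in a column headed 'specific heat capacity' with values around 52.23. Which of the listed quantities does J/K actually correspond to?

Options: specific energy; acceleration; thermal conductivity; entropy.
entropy

specific heat capacity should have units dimensionally equivalent to m^2 / (s^2 * K) (e.g. J/(kg·K)).
The given unit 'J/K' reduces to kg * m^2 / (s^2 * K). Of the listed options, that is the dimensionality of entropy.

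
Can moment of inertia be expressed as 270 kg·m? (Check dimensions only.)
No

moment of inertia has SI base units: kg * m^2
kg·m does NOT reduce to kg * m^2; a valid unit for moment of inertia would be e.g. kg·m².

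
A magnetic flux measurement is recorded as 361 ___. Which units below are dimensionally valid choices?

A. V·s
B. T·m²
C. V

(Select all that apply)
A, B

magnetic flux has SI base units: kg * m^2 / (A * s^2)

Checking each option against kg * m^2 / (A * s^2):
  A. V·s: ✓ matches
  B. T·m²: ✓ matches
  C. V: ✗ does not match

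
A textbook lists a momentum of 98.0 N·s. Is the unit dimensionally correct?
Yes

momentum has SI base units: kg * m / s
N·s reduces to the same SI base units, so it is a valid unit for momentum.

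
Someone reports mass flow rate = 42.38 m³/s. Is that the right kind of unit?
No

mass flow rate has SI base units: kg / s
m³/s does NOT reduce to kg / s; a valid unit for mass flow rate would be e.g. kg/s.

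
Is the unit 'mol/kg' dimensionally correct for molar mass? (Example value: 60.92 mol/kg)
No

molar mass has SI base units: kg / mol
mol/kg does NOT reduce to kg / mol; a valid unit for molar mass would be e.g. kg/mol.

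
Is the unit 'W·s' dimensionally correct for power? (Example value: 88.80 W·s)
No

power has SI base units: kg * m^2 / s^3
W·s does NOT reduce to kg * m^2 / s^3; a valid unit for power would be e.g. W.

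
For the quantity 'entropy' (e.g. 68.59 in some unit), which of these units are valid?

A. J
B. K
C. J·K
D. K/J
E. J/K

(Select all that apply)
E

entropy has SI base units: kg * m^2 / (s^2 * K)

Checking each option against kg * m^2 / (s^2 * K):
  A. J: ✗ does not match
  B. K: ✗ does not match
  C. J·K: ✗ does not match
  D. K/J: ✗ does not match
  E. J/K: ✓ matches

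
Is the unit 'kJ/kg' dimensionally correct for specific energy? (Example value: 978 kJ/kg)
Yes

specific energy has SI base units: m^2 / s^2
kJ/kg reduces to the same SI base units, so it is a valid unit for specific energy.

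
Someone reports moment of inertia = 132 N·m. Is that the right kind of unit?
No

moment of inertia has SI base units: kg * m^2
N·m does NOT reduce to kg * m^2; a valid unit for moment of inertia would be e.g. kg·m².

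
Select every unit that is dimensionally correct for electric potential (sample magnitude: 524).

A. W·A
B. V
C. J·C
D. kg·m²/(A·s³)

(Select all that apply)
B, D

electric potential has SI base units: kg * m^2 / (A * s^3)

Checking each option against kg * m^2 / (A * s^3):
  A. W·A: ✗ does not match
  B. V: ✓ matches
  C. J·C: ✗ does not match
  D. kg·m²/(A·s³): ✓ matches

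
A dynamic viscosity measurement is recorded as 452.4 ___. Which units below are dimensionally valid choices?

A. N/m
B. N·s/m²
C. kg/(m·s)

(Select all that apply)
B, C

dynamic viscosity has SI base units: kg / (m * s)

Checking each option against kg / (m * s):
  A. N/m: ✗ does not match
  B. N·s/m²: ✓ matches
  C. kg/(m·s): ✓ matches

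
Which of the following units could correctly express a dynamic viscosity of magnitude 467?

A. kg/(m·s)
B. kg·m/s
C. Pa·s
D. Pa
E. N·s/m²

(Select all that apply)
A, C, E

dynamic viscosity has SI base units: kg / (m * s)

Checking each option against kg / (m * s):
  A. kg/(m·s): ✓ matches
  B. kg·m/s: ✗ does not match
  C. Pa·s: ✓ matches
  D. Pa: ✗ does not match
  E. N·s/m²: ✓ matches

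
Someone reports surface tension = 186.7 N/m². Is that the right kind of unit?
No

surface tension has SI base units: kg / s^2
N/m² does NOT reduce to kg / s^2; a valid unit for surface tension would be e.g. N/m.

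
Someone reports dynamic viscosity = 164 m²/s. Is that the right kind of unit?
No

dynamic viscosity has SI base units: kg / (m * s)
m²/s does NOT reduce to kg / (m * s); a valid unit for dynamic viscosity would be e.g. Pa·s.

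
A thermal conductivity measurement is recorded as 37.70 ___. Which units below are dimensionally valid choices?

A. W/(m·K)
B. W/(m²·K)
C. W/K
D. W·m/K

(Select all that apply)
A

thermal conductivity has SI base units: kg * m / (s^3 * K)

Checking each option against kg * m / (s^3 * K):
  A. W/(m·K): ✓ matches
  B. W/(m²·K): ✗ does not match
  C. W/K: ✗ does not match
  D. W·m/K: ✗ does not match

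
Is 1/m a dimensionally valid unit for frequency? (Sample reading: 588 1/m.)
No

frequency has SI base units: 1 / s
1/m does NOT reduce to 1 / s; a valid unit for frequency would be e.g. Hz.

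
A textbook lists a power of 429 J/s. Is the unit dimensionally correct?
Yes

power has SI base units: kg * m^2 / s^3
J/s reduces to the same SI base units, so it is a valid unit for power.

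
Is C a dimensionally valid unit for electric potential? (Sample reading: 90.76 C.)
No

electric potential has SI base units: kg * m^2 / (A * s^3)
C does NOT reduce to kg * m^2 / (A * s^3); a valid unit for electric potential would be e.g. V.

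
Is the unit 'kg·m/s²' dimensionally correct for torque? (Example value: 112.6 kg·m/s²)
No

torque has SI base units: kg * m^2 / s^2
kg·m/s² does NOT reduce to kg * m^2 / s^2; a valid unit for torque would be e.g. N·m.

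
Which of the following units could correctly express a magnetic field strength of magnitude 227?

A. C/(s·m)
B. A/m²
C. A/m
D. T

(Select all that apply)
A, C

magnetic field strength has SI base units: A / m

Checking each option against A / m:
  A. C/(s·m): ✓ matches
  B. A/m²: ✗ does not match
  C. A/m: ✓ matches
  D. T: ✗ does not match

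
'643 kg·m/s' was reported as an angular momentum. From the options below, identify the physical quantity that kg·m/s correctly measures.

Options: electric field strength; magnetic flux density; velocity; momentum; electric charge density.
momentum

angular momentum should have units dimensionally equivalent to kg * m^2 / s (e.g. kg·m²/s).
The given unit 'kg·m/s' reduces to kg * m / s. Of the listed options, that is the dimensionality of momentum.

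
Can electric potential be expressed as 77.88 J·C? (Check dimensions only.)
No

electric potential has SI base units: kg * m^2 / (A * s^3)
J·C does NOT reduce to kg * m^2 / (A * s^3); a valid unit for electric potential would be e.g. V.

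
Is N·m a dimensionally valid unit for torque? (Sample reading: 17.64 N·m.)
Yes

torque has SI base units: kg * m^2 / s^2
N·m reduces to the same SI base units, so it is a valid unit for torque.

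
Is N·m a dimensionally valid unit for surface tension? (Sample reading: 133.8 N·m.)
No

surface tension has SI base units: kg / s^2
N·m does NOT reduce to kg / s^2; a valid unit for surface tension would be e.g. N/m.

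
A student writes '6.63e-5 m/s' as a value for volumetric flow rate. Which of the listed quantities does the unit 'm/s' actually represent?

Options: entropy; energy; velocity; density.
velocity

volumetric flow rate should have units dimensionally equivalent to m^3 / s (e.g. m³/s).
The given unit 'm/s' reduces to m / s. Of the listed options, that is the dimensionality of velocity.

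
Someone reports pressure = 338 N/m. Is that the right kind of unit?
No

pressure has SI base units: kg / (m * s^2)
N/m does NOT reduce to kg / (m * s^2); a valid unit for pressure would be e.g. Pa.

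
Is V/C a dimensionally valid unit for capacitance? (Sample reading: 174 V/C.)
No

capacitance has SI base units: A^2 * s^4 / (kg * m^2)
V/C does NOT reduce to A^2 * s^4 / (kg * m^2); a valid unit for capacitance would be e.g. F.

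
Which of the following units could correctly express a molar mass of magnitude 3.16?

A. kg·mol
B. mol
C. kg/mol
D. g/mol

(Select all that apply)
C, D

molar mass has SI base units: kg / mol

Checking each option against kg / mol:
  A. kg·mol: ✗ does not match
  B. mol: ✗ does not match
  C. kg/mol: ✓ matches
  D. g/mol: ✓ matches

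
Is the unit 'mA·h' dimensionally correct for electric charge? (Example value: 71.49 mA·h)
Yes

electric charge has SI base units: A * s
mA·h reduces to the same SI base units, so it is a valid unit for electric charge.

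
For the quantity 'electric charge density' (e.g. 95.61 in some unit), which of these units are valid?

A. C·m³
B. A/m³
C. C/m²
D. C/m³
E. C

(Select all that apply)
D

electric charge density has SI base units: A * s / m^3

Checking each option against A * s / m^3:
  A. C·m³: ✗ does not match
  B. A/m³: ✗ does not match
  C. C/m²: ✗ does not match
  D. C/m³: ✓ matches
  E. C: ✗ does not match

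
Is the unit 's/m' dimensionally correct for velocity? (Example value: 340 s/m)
No

velocity has SI base units: m / s
s/m does NOT reduce to m / s; a valid unit for velocity would be e.g. m/s.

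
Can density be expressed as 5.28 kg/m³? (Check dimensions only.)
Yes

density has SI base units: kg / m^3
kg/m³ reduces to the same SI base units, so it is a valid unit for density.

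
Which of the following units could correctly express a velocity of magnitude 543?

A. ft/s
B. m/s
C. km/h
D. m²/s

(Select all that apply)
A, B, C

velocity has SI base units: m / s

Checking each option against m / s:
  A. ft/s: ✓ matches
  B. m/s: ✓ matches
  C. km/h: ✓ matches
  D. m²/s: ✗ does not match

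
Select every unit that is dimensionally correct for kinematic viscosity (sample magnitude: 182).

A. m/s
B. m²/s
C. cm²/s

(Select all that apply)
B, C

kinematic viscosity has SI base units: m^2 / s

Checking each option against m^2 / s:
  A. m/s: ✗ does not match
  B. m²/s: ✓ matches
  C. cm²/s: ✓ matches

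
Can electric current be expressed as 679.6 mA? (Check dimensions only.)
Yes

electric current has SI base units: A
mA reduces to the same SI base units, so it is a valid unit for electric current.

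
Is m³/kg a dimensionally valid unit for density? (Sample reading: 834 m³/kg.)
No

density has SI base units: kg / m^3
m³/kg does NOT reduce to kg / m^3; a valid unit for density would be e.g. kg/m³.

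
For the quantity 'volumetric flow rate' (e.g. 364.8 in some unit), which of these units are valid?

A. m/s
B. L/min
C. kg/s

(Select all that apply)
B

volumetric flow rate has SI base units: m^3 / s

Checking each option against m^3 / s:
  A. m/s: ✗ does not match
  B. L/min: ✓ matches
  C. kg/s: ✗ does not match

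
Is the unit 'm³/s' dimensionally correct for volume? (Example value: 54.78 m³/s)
No

volume has SI base units: m^3
m³/s does NOT reduce to m^3; a valid unit for volume would be e.g. m³.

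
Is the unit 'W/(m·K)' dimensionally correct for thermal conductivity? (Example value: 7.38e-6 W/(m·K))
Yes

thermal conductivity has SI base units: kg * m / (s^3 * K)
W/(m·K) reduces to the same SI base units, so it is a valid unit for thermal conductivity.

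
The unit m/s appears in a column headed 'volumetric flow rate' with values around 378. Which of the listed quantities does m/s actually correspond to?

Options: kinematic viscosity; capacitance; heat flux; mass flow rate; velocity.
velocity

volumetric flow rate should have units dimensionally equivalent to m^3 / s (e.g. m³/s).
The given unit 'm/s' reduces to m / s. Of the listed options, that is the dimensionality of velocity.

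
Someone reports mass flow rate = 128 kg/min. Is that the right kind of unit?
Yes

mass flow rate has SI base units: kg / s
kg/min reduces to the same SI base units, so it is a valid unit for mass flow rate.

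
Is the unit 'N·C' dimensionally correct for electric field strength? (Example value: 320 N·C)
No

electric field strength has SI base units: kg * m / (A * s^3)
N·C does NOT reduce to kg * m / (A * s^3); a valid unit for electric field strength would be e.g. V/m.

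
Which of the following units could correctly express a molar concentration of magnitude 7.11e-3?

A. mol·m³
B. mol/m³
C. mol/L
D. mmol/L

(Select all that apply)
B, C, D

molar concentration has SI base units: mol / m^3

Checking each option against mol / m^3:
  A. mol·m³: ✗ does not match
  B. mol/m³: ✓ matches
  C. mol/L: ✓ matches
  D. mmol/L: ✓ matches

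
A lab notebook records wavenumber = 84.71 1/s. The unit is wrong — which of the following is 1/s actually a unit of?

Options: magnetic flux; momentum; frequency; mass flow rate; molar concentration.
frequency

wavenumber should have units dimensionally equivalent to 1 / m (e.g. 1/m).
The given unit '1/s' reduces to 1 / s. Of the listed options, that is the dimensionality of frequency.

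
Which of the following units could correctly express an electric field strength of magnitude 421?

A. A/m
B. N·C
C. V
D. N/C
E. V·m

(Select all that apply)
D

electric field strength has SI base units: kg * m / (A * s^3)

Checking each option against kg * m / (A * s^3):
  A. A/m: ✗ does not match
  B. N·C: ✗ does not match
  C. V: ✗ does not match
  D. N/C: ✓ matches
  E. V·m: ✗ does not match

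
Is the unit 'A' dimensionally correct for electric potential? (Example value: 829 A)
No

electric potential has SI base units: kg * m^2 / (A * s^3)
A does NOT reduce to kg * m^2 / (A * s^3); a valid unit for electric potential would be e.g. V.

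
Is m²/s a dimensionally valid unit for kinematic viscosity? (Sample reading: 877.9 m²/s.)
Yes

kinematic viscosity has SI base units: m^2 / s
m²/s reduces to the same SI base units, so it is a valid unit for kinematic viscosity.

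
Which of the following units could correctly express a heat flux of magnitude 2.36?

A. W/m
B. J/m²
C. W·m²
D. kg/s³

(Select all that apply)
D

heat flux has SI base units: kg / s^3

Checking each option against kg / s^3:
  A. W/m: ✗ does not match
  B. J/m²: ✗ does not match
  C. W·m²: ✗ does not match
  D. kg/s³: ✓ matches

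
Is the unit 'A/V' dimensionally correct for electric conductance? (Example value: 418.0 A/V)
Yes

electric conductance has SI base units: A^2 * s^3 / (kg * m^2)
A/V reduces to the same SI base units, so it is a valid unit for electric conductance.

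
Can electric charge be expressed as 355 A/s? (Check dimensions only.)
No

electric charge has SI base units: A * s
A/s does NOT reduce to A * s; a valid unit for electric charge would be e.g. C.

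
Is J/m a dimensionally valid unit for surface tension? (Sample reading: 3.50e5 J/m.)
No

surface tension has SI base units: kg / s^2
J/m does NOT reduce to kg / s^2; a valid unit for surface tension would be e.g. N/m.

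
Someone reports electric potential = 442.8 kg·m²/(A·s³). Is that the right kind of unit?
Yes

electric potential has SI base units: kg * m^2 / (A * s^3)
kg·m²/(A·s³) reduces to the same SI base units, so it is a valid unit for electric potential.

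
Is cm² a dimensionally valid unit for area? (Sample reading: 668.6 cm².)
Yes

area has SI base units: m^2
cm² reduces to the same SI base units, so it is a valid unit for area.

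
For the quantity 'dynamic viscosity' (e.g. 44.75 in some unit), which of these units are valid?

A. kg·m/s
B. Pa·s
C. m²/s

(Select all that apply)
B

dynamic viscosity has SI base units: kg / (m * s)

Checking each option against kg / (m * s):
  A. kg·m/s: ✗ does not match
  B. Pa·s: ✓ matches
  C. m²/s: ✗ does not match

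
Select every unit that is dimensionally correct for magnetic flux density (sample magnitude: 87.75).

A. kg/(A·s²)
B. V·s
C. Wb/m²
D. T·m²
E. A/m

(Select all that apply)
A, C

magnetic flux density has SI base units: kg / (A * s^2)

Checking each option against kg / (A * s^2):
  A. kg/(A·s²): ✓ matches
  B. V·s: ✗ does not match
  C. Wb/m²: ✓ matches
  D. T·m²: ✗ does not match
  E. A/m: ✗ does not match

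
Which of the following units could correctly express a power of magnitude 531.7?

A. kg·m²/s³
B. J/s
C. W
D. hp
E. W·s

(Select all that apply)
A, B, C, D

power has SI base units: kg * m^2 / s^3

Checking each option against kg * m^2 / s^3:
  A. kg·m²/s³: ✓ matches
  B. J/s: ✓ matches
  C. W: ✓ matches
  D. hp: ✓ matches
  E. W·s: ✗ does not match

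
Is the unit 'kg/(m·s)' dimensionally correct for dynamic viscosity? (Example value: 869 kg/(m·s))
Yes

dynamic viscosity has SI base units: kg / (m * s)
kg/(m·s) reduces to the same SI base units, so it is a valid unit for dynamic viscosity.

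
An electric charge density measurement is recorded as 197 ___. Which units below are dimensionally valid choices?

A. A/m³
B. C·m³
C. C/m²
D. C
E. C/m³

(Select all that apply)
E

electric charge density has SI base units: A * s / m^3

Checking each option against A * s / m^3:
  A. A/m³: ✗ does not match
  B. C·m³: ✗ does not match
  C. C/m²: ✗ does not match
  D. C: ✗ does not match
  E. C/m³: ✓ matches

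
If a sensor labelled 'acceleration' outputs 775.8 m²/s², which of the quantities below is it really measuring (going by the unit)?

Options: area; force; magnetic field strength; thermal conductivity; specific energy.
specific energy

acceleration should have units dimensionally equivalent to m / s^2 (e.g. m/s²).
The given unit 'm²/s²' reduces to m^2 / s^2. Of the listed options, that is the dimensionality of specific energy.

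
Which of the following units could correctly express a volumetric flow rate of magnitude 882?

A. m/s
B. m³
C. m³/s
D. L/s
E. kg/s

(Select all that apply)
C, D

volumetric flow rate has SI base units: m^3 / s

Checking each option against m^3 / s:
  A. m/s: ✗ does not match
  B. m³: ✗ does not match
  C. m³/s: ✓ matches
  D. L/s: ✓ matches
  E. kg/s: ✗ does not match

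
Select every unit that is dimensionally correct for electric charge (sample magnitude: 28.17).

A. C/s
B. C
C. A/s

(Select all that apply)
B

electric charge has SI base units: A * s

Checking each option against A * s:
  A. C/s: ✗ does not match
  B. C: ✓ matches
  C. A/s: ✗ does not match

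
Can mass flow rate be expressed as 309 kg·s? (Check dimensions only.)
No

mass flow rate has SI base units: kg / s
kg·s does NOT reduce to kg / s; a valid unit for mass flow rate would be e.g. kg/s.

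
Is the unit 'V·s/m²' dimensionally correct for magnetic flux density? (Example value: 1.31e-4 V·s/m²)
Yes

magnetic flux density has SI base units: kg / (A * s^2)
V·s/m² reduces to the same SI base units, so it is a valid unit for magnetic flux density.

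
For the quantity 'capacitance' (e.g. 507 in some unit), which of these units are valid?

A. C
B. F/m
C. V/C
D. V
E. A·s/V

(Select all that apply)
E

capacitance has SI base units: A^2 * s^4 / (kg * m^2)

Checking each option against A^2 * s^4 / (kg * m^2):
  A. C: ✗ does not match
  B. F/m: ✗ does not match
  C. V/C: ✗ does not match
  D. V: ✗ does not match
  E. A·s/V: ✓ matches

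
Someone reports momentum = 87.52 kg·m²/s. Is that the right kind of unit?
No

momentum has SI base units: kg * m / s
kg·m²/s does NOT reduce to kg * m / s; a valid unit for momentum would be e.g. kg·m/s.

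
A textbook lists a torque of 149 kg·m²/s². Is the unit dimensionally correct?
Yes

torque has SI base units: kg * m^2 / s^2
kg·m²/s² reduces to the same SI base units, so it is a valid unit for torque.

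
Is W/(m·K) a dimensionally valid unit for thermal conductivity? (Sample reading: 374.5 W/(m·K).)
Yes

thermal conductivity has SI base units: kg * m / (s^3 * K)
W/(m·K) reduces to the same SI base units, so it is a valid unit for thermal conductivity.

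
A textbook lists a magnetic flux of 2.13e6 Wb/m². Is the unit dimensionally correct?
No

magnetic flux has SI base units: kg * m^2 / (A * s^2)
Wb/m² does NOT reduce to kg * m^2 / (A * s^2); a valid unit for magnetic flux would be e.g. Wb.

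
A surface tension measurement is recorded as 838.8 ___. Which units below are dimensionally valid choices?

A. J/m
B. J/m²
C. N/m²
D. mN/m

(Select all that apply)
B, D

surface tension has SI base units: kg / s^2

Checking each option against kg / s^2:
  A. J/m: ✗ does not match
  B. J/m²: ✓ matches
  C. N/m²: ✗ does not match
  D. mN/m: ✓ matches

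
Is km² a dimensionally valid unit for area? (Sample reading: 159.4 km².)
Yes

area has SI base units: m^2
km² reduces to the same SI base units, so it is a valid unit for area.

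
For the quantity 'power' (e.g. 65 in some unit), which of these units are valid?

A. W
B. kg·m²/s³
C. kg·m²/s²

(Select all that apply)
A, B

power has SI base units: kg * m^2 / s^3

Checking each option against kg * m^2 / s^3:
  A. W: ✓ matches
  B. kg·m²/s³: ✓ matches
  C. kg·m²/s²: ✗ does not match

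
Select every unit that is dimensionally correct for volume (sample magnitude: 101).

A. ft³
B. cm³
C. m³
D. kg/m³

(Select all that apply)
A, B, C

volume has SI base units: m^3

Checking each option against m^3:
  A. ft³: ✓ matches
  B. cm³: ✓ matches
  C. m³: ✓ matches
  D. kg/m³: ✗ does not match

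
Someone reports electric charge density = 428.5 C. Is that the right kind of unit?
No

electric charge density has SI base units: A * s / m^3
C does NOT reduce to A * s / m^3; a valid unit for electric charge density would be e.g. C/m³.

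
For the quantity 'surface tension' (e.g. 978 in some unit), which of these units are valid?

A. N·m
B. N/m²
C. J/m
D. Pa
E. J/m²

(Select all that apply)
E

surface tension has SI base units: kg / s^2

Checking each option against kg / s^2:
  A. N·m: ✗ does not match
  B. N/m²: ✗ does not match
  C. J/m: ✗ does not match
  D. Pa: ✗ does not match
  E. J/m²: ✓ matches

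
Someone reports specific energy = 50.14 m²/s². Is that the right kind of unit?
Yes

specific energy has SI base units: m^2 / s^2
m²/s² reduces to the same SI base units, so it is a valid unit for specific energy.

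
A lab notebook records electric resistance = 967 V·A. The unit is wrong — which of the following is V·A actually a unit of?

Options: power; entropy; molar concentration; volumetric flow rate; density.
power

electric resistance should have units dimensionally equivalent to kg * m^2 / (A^2 * s^3) (e.g. Ω).
The given unit 'V·A' reduces to kg * m^2 / s^3. Of the listed options, that is the dimensionality of power.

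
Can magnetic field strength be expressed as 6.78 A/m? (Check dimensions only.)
Yes

magnetic field strength has SI base units: A / m
A/m reduces to the same SI base units, so it is a valid unit for magnetic field strength.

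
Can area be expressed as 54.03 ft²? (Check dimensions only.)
Yes

area has SI base units: m^2
ft² reduces to the same SI base units, so it is a valid unit for area.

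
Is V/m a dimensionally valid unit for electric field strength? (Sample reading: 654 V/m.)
Yes

electric field strength has SI base units: kg * m / (A * s^3)
V/m reduces to the same SI base units, so it is a valid unit for electric field strength.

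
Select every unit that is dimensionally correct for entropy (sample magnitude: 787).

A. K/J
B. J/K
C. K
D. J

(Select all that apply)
B

entropy has SI base units: kg * m^2 / (s^2 * K)

Checking each option against kg * m^2 / (s^2 * K):
  A. K/J: ✗ does not match
  B. J/K: ✓ matches
  C. K: ✗ does not match
  D. J: ✗ does not match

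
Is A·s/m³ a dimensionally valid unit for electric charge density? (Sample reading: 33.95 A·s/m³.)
Yes

electric charge density has SI base units: A * s / m^3
A·s/m³ reduces to the same SI base units, so it is a valid unit for electric charge density.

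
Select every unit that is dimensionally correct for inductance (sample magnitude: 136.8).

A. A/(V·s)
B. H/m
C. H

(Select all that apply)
C

inductance has SI base units: kg * m^2 / (A^2 * s^2)

Checking each option against kg * m^2 / (A^2 * s^2):
  A. A/(V·s): ✗ does not match
  B. H/m: ✗ does not match
  C. H: ✓ matches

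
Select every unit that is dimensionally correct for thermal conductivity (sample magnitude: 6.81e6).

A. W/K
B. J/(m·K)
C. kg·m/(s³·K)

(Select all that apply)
C

thermal conductivity has SI base units: kg * m / (s^3 * K)

Checking each option against kg * m / (s^3 * K):
  A. W/K: ✗ does not match
  B. J/(m·K): ✗ does not match
  C. kg·m/(s³·K): ✓ matches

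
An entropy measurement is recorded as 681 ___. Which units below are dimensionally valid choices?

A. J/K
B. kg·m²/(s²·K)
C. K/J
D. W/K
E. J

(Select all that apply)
A, B

entropy has SI base units: kg * m^2 / (s^2 * K)

Checking each option against kg * m^2 / (s^2 * K):
  A. J/K: ✓ matches
  B. kg·m²/(s²·K): ✓ matches
  C. K/J: ✗ does not match
  D. W/K: ✗ does not match
  E. J: ✗ does not match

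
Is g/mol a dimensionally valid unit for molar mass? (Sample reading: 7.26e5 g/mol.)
Yes

molar mass has SI base units: kg / mol
g/mol reduces to the same SI base units, so it is a valid unit for molar mass.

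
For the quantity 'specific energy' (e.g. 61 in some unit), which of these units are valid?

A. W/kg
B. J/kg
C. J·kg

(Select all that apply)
B

specific energy has SI base units: m^2 / s^2

Checking each option against m^2 / s^2:
  A. W/kg: ✗ does not match
  B. J/kg: ✓ matches
  C. J·kg: ✗ does not match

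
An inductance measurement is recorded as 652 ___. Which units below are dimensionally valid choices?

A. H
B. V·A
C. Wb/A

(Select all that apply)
A, C

inductance has SI base units: kg * m^2 / (A^2 * s^2)

Checking each option against kg * m^2 / (A^2 * s^2):
  A. H: ✓ matches
  B. V·A: ✗ does not match
  C. Wb/A: ✓ matches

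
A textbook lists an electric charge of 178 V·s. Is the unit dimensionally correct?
No

electric charge has SI base units: A * s
V·s does NOT reduce to A * s; a valid unit for electric charge would be e.g. C.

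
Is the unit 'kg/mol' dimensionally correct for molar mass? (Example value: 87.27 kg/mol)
Yes

molar mass has SI base units: kg / mol
kg/mol reduces to the same SI base units, so it is a valid unit for molar mass.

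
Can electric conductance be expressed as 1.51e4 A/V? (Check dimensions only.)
Yes

electric conductance has SI base units: A^2 * s^3 / (kg * m^2)
A/V reduces to the same SI base units, so it is a valid unit for electric conductance.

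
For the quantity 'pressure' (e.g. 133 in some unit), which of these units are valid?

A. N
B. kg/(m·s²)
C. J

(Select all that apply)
B

pressure has SI base units: kg / (m * s^2)

Checking each option against kg / (m * s^2):
  A. N: ✗ does not match
  B. kg/(m·s²): ✓ matches
  C. J: ✗ does not match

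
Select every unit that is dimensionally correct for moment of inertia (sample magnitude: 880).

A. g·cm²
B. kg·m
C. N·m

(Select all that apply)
A

moment of inertia has SI base units: kg * m^2

Checking each option against kg * m^2:
  A. g·cm²: ✓ matches
  B. kg·m: ✗ does not match
  C. N·m: ✗ does not match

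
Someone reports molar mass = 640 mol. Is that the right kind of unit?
No

molar mass has SI base units: kg / mol
mol does NOT reduce to kg / mol; a valid unit for molar mass would be e.g. kg/mol.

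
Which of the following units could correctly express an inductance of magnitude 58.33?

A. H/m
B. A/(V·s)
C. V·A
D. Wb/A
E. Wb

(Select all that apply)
D

inductance has SI base units: kg * m^2 / (A^2 * s^2)

Checking each option against kg * m^2 / (A^2 * s^2):
  A. H/m: ✗ does not match
  B. A/(V·s): ✗ does not match
  C. V·A: ✗ does not match
  D. Wb/A: ✓ matches
  E. Wb: ✗ does not match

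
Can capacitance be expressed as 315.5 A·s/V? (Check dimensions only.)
Yes

capacitance has SI base units: A^2 * s^4 / (kg * m^2)
A·s/V reduces to the same SI base units, so it is a valid unit for capacitance.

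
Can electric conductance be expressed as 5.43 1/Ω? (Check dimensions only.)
Yes

electric conductance has SI base units: A^2 * s^3 / (kg * m^2)
1/Ω reduces to the same SI base units, so it is a valid unit for electric conductance.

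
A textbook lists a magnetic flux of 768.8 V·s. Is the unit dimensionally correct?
Yes

magnetic flux has SI base units: kg * m^2 / (A * s^2)
V·s reduces to the same SI base units, so it is a valid unit for magnetic flux.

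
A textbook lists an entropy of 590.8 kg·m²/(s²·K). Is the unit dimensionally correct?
Yes

entropy has SI base units: kg * m^2 / (s^2 * K)
kg·m²/(s²·K) reduces to the same SI base units, so it is a valid unit for entropy.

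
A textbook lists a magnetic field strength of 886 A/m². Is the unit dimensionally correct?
No

magnetic field strength has SI base units: A / m
A/m² does NOT reduce to A / m; a valid unit for magnetic field strength would be e.g. A/m.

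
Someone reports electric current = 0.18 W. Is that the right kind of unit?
No

electric current has SI base units: A
W does NOT reduce to A; a valid unit for electric current would be e.g. A.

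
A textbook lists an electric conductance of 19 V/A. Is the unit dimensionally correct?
No

electric conductance has SI base units: A^2 * s^3 / (kg * m^2)
V/A does NOT reduce to A^2 * s^3 / (kg * m^2); a valid unit for electric conductance would be e.g. S.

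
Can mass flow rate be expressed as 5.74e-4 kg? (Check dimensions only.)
No

mass flow rate has SI base units: kg / s
kg does NOT reduce to kg / s; a valid unit for mass flow rate would be e.g. kg/s.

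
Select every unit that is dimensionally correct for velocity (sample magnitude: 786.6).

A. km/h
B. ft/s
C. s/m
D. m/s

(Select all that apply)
A, B, D

velocity has SI base units: m / s

Checking each option against m / s:
  A. km/h: ✓ matches
  B. ft/s: ✓ matches
  C. s/m: ✗ does not match
  D. m/s: ✓ matches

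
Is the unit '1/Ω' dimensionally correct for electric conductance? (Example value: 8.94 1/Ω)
Yes

electric conductance has SI base units: A^2 * s^3 / (kg * m^2)
1/Ω reduces to the same SI base units, so it is a valid unit for electric conductance.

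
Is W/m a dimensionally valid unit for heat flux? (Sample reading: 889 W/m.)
No

heat flux has SI base units: kg / s^3
W/m does NOT reduce to kg / s^3; a valid unit for heat flux would be e.g. W/m².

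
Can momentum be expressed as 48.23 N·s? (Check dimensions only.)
Yes

momentum has SI base units: kg * m / s
N·s reduces to the same SI base units, so it is a valid unit for momentum.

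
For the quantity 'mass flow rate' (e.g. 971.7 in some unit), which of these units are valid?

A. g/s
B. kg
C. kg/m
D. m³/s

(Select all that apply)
A

mass flow rate has SI base units: kg / s

Checking each option against kg / s:
  A. g/s: ✓ matches
  B. kg: ✗ does not match
  C. kg/m: ✗ does not match
  D. m³/s: ✗ does not match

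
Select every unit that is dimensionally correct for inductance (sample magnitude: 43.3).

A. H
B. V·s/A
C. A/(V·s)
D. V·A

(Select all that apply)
A, B

inductance has SI base units: kg * m^2 / (A^2 * s^2)

Checking each option against kg * m^2 / (A^2 * s^2):
  A. H: ✓ matches
  B. V·s/A: ✓ matches
  C. A/(V·s): ✗ does not match
  D. V·A: ✗ does not match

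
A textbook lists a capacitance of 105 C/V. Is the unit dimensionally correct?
Yes

capacitance has SI base units: A^2 * s^4 / (kg * m^2)
C/V reduces to the same SI base units, so it is a valid unit for capacitance.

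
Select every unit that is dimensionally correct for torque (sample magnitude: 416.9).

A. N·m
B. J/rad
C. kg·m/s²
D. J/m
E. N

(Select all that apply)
A, B

torque has SI base units: kg * m^2 / s^2

Checking each option against kg * m^2 / s^2:
  A. N·m: ✓ matches
  B. J/rad: ✓ matches
  C. kg·m/s²: ✗ does not match
  D. J/m: ✗ does not match
  E. N: ✗ does not match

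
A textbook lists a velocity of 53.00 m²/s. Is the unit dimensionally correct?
No

velocity has SI base units: m / s
m²/s does NOT reduce to m / s; a valid unit for velocity would be e.g. m/s.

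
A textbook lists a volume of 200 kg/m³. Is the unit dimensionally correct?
No

volume has SI base units: m^3
kg/m³ does NOT reduce to m^3; a valid unit for volume would be e.g. m³.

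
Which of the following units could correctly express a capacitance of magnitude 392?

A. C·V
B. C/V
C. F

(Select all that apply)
B, C

capacitance has SI base units: A^2 * s^4 / (kg * m^2)

Checking each option against A^2 * s^4 / (kg * m^2):
  A. C·V: ✗ does not match
  B. C/V: ✓ matches
  C. F: ✓ matches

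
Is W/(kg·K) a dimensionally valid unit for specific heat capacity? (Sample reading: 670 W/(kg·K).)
No

specific heat capacity has SI base units: m^2 / (s^2 * K)
W/(kg·K) does NOT reduce to m^2 / (s^2 * K); a valid unit for specific heat capacity would be e.g. J/(kg·K).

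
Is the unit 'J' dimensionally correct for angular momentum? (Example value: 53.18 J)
No

angular momentum has SI base units: kg * m^2 / s
J does NOT reduce to kg * m^2 / s; a valid unit for angular momentum would be e.g. kg·m²/s.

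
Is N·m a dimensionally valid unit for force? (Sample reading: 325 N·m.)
No

force has SI base units: kg * m / s^2
N·m does NOT reduce to kg * m / s^2; a valid unit for force would be e.g. N.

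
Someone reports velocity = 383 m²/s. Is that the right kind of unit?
No

velocity has SI base units: m / s
m²/s does NOT reduce to m / s; a valid unit for velocity would be e.g. m/s.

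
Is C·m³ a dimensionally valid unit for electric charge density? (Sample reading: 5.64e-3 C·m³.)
No

electric charge density has SI base units: A * s / m^3
C·m³ does NOT reduce to A * s / m^3; a valid unit for electric charge density would be e.g. C/m³.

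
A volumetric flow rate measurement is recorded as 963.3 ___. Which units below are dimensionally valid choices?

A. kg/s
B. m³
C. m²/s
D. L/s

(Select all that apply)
D

volumetric flow rate has SI base units: m^3 / s

Checking each option against m^3 / s:
  A. kg/s: ✗ does not match
  B. m³: ✗ does not match
  C. m²/s: ✗ does not match
  D. L/s: ✓ matches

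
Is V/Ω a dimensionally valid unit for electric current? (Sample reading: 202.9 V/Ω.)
Yes

electric current has SI base units: A
V/Ω reduces to the same SI base units, so it is a valid unit for electric current.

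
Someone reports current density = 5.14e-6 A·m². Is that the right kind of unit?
No

current density has SI base units: A / m^2
A·m² does NOT reduce to A / m^2; a valid unit for current density would be e.g. A/m².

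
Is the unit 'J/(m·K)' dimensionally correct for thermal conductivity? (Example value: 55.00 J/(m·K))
No

thermal conductivity has SI base units: kg * m / (s^3 * K)
J/(m·K) does NOT reduce to kg * m / (s^3 * K); a valid unit for thermal conductivity would be e.g. W/(m·K).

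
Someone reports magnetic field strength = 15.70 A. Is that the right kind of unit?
No

magnetic field strength has SI base units: A / m
A does NOT reduce to A / m; a valid unit for magnetic field strength would be e.g. A/m.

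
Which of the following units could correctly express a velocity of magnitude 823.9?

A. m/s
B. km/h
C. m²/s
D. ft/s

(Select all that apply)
A, B, D

velocity has SI base units: m / s

Checking each option against m / s:
  A. m/s: ✓ matches
  B. km/h: ✓ matches
  C. m²/s: ✗ does not match
  D. ft/s: ✓ matches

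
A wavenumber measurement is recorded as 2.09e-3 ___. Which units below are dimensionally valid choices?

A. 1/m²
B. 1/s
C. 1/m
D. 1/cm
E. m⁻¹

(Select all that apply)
C, D, E

wavenumber has SI base units: 1 / m

Checking each option against 1 / m:
  A. 1/m²: ✗ does not match
  B. 1/s: ✗ does not match
  C. 1/m: ✓ matches
  D. 1/cm: ✓ matches
  E. m⁻¹: ✓ matches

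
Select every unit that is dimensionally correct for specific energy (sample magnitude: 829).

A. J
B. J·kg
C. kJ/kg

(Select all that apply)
C

specific energy has SI base units: m^2 / s^2

Checking each option against m^2 / s^2:
  A. J: ✗ does not match
  B. J·kg: ✗ does not match
  C. kJ/kg: ✓ matches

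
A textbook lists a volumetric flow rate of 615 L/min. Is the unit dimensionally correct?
Yes

volumetric flow rate has SI base units: m^3 / s
L/min reduces to the same SI base units, so it is a valid unit for volumetric flow rate.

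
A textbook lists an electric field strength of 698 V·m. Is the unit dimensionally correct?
No

electric field strength has SI base units: kg * m / (A * s^3)
V·m does NOT reduce to kg * m / (A * s^3); a valid unit for electric field strength would be e.g. V/m.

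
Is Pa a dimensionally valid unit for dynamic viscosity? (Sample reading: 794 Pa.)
No

dynamic viscosity has SI base units: kg / (m * s)
Pa does NOT reduce to kg / (m * s); a valid unit for dynamic viscosity would be e.g. Pa·s.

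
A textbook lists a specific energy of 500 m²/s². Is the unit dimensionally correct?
Yes

specific energy has SI base units: m^2 / s^2
m²/s² reduces to the same SI base units, so it is a valid unit for specific energy.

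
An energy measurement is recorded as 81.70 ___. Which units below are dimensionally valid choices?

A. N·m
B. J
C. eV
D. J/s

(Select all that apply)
A, B, C

energy has SI base units: kg * m^2 / s^2

Checking each option against kg * m^2 / s^2:
  A. N·m: ✓ matches
  B. J: ✓ matches
  C. eV: ✓ matches
  D. J/s: ✗ does not match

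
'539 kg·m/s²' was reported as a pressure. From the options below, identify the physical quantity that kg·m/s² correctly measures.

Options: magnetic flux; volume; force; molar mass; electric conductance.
force

pressure should have units dimensionally equivalent to kg / (m * s^2) (e.g. Pa).
The given unit 'kg·m/s²' reduces to kg * m / s^2. Of the listed options, that is the dimensionality of force.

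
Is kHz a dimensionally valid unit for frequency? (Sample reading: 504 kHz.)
Yes

frequency has SI base units: 1 / s
kHz reduces to the same SI base units, so it is a valid unit for frequency.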